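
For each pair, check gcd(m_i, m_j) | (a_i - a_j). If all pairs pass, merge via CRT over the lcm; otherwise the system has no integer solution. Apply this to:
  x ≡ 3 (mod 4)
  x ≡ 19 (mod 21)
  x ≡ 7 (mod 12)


Moduli 4, 21, 12 are not pairwise coprime, so CRT works modulo lcm(m_i) when all pairwise compatibility conditions hold.
Pairwise compatibility: gcd(m_i, m_j) must divide a_i - a_j for every pair.
Merge one congruence at a time:
  Start: x ≡ 3 (mod 4).
  Combine with x ≡ 19 (mod 21): gcd(4, 21) = 1; 19 - 3 = 16, which IS divisible by 1, so compatible.
    Write x = 3 + 4·t and substitute into x ≡ 19 (mod 21): 4·t ≡ 19 − 3 = 16 (mod 21).
    The inverse of 4 mod 21 is 16 (since 4·16 = 64 = 3·21 + 1), so t ≡ 16·16 = 256 ≡ 4 (mod 21).
    Then x = 3 + 4·4 = 19, valid modulo lcm(4, 21) = 84: x ≡ 19 (mod 84).
  Combine with x ≡ 7 (mod 12): gcd(84, 12) = 12; 7 - 19 = -12, which IS divisible by 12, so compatible.
    Write x = 19 + 84·t and substitute into x ≡ 7 (mod 12): 84·t ≡ 7 − 19 = -12 (mod 12).
    Divide the congruence (and modulus) by g = 12: 7·t ≡ -1 (mod 1).
    Modulo 1 every t works; take t = 0.
    Then x = 19 + 84·0 = 19, valid modulo lcm(84, 12) = 84: x ≡ 19 (mod 84).
Verify: 19 mod 4 = 3, 19 mod 21 = 19, 19 mod 12 = 7.

x ≡ 19 (mod 84).


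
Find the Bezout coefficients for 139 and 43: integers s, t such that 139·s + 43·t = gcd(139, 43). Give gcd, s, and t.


Euclidean algorithm on (139, 43) — divide until remainder is 0:
  139 = 3 · 43 + 10
  43 = 4 · 10 + 3
  10 = 3 · 3 + 1
  3 = 3 · 1 + 0
gcd(139, 43) = 1.
Track Bezout coefficients alongside the remainders: start with r₀ = 139 = a·1 + b·0 (s = 1, t = 0) and r₁ = 43 = a·0 + b·1 (s = 0, t = 1); each new remainder r_{k+1} = r_{k-1} − q_k·r_k inherits s_{k+1} = s_{k-1} − q_k·s_k, t_{k+1} = t_{k-1} − q_k·t_k, so r_k = a·s_k + b·t_k at every step:
  q = 3: r = 10, s = 1 − 3·0 = 1, t = 0 − 3·1 = -3  (check: 139·1 + 43·(-3) = 10)
  q = 4: r = 3, s = 0 − 4·1 = -4, t = 1 − 4·(-3) = 13  (check: 139·(-4) + 43·13 = 3)
  q = 3: r = 1, s = 1 − 3·(-4) = 13, t = -3 − 3·13 = -42  (check: 139·13 + 43·(-42) = 1)
The row with r = 1 (the gcd) gives the Bezout coefficients s = 13, t = -42.
Result: 139 · (13) + 43 · (-42) = 1.

gcd(139, 43) = 1; s = 13, t = -42 (check: 139·13 + 43·(-42) = 1).


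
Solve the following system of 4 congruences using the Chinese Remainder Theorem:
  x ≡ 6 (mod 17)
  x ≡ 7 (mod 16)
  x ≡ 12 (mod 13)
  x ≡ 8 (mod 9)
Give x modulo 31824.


Product of moduli M = 17 · 16 · 13 · 9 = 31824.
Merge one congruence at a time:
  Start: x ≡ 6 (mod 17).
  Combine with x ≡ 7 (mod 16); new modulus lcm = 272.
    Write x = 6 + 17·t and substitute into x ≡ 7 (mod 16): 17·t ≡ 7 − 6 = 1 (mod 16).
    Reduce coefficients mod 16: 1·t ≡ 1 (mod 16).
    So t ≡ 1 (mod 16).
    Then x = 6 + 17·1 = 23, valid modulo lcm(17, 16) = 272: x ≡ 23 (mod 272).
  Combine with x ≡ 12 (mod 13); new modulus lcm = 3536.
    Write x = 23 + 272·t and substitute into x ≡ 12 (mod 13): 272·t ≡ 12 − 23 = -11 (mod 13).
    Reduce coefficients mod 13: 12·t ≡ 2 (mod 13).
    The inverse of 12 mod 13 is 12 (since 12·12 = 144 = 11·13 + 1), so t ≡ 12·2 = 24 ≡ 11 (mod 13).
    Then x = 23 + 272·11 = 3015, valid modulo lcm(272, 13) = 3536: x ≡ 3015 (mod 3536).
  Combine with x ≡ 8 (mod 9); new modulus lcm = 31824.
    Write x = 3015 + 3536·t and substitute into x ≡ 8 (mod 9): 3536·t ≡ 8 − 3015 = -3007 (mod 9).
    Reduce coefficients mod 9: 8·t ≡ 8 (mod 9).
    The inverse of 8 mod 9 is 8 (since 8·8 = 64 = 7·9 + 1), so t ≡ 8·8 = 64 ≡ 1 (mod 9).
    Then x = 3015 + 3536·1 = 6551, valid modulo lcm(3536, 9) = 31824: x ≡ 6551 (mod 31824).
Verify against each original: 6551 mod 17 = 6, 6551 mod 16 = 7, 6551 mod 13 = 12, 6551 mod 9 = 8.

x ≡ 6551 (mod 31824).


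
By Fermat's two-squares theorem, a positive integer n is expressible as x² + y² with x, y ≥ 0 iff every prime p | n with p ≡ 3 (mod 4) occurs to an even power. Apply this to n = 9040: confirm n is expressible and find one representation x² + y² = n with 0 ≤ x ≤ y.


Step 1: Factor n = 9040 = 2^4 · 5 · 113.
Step 2: Check the mod-4 condition on each prime factor: 2 = 2 (special); 5 ≡ 1 (mod 4), exponent 1; 113 ≡ 1 (mod 4), exponent 1.
All primes ≡ 3 (mod 4) appear to even exponent (or don't appear), so by the two-squares theorem n IS expressible as a sum of two squares.
Step 3: Build a representation. Group n = k² · m with k = 4 and m = 5 · 113 = 565 (a product of primes ≡ 1 (mod 4)); a representation of m scales to one of n via (k·x)² + (k·y)² = k²(x² + y²). Each prime p ≡ 1 (mod 4) is itself a sum of two squares; find a² by testing p − a² for a perfect square:
  5: 5 − 1² = 4 = 2² ⇒ 5 = 1² + 2².
  113: 113 − 1² = 112, 113 − 2² = 109, 113 − 3² = 104, 113 − 4² = 97, 113 − 5² = 88, 113 − 6² = 77, 113 − 7² = 64 = 8² ⇒ 113 = 7² + 8².
  Combine using the Brahmagupta–Fibonacci identity (a² + b²)(c² + d²) = (ac − bd)² + (ad + bc)² = (ac + bd)² + (ad − bc)²:
  5 · 113 = 565: from (1² + 2²)(7² + 8²), take (1·7 − 2·8, 1·8 + 2·7) = (7 − 16, 8 + 14) = (-9, 22); dropping signs (only squares matter) gives (9, 22); check 9² + 22² = 81 + 484 = 565 ✓.
  Scale by k = 4: (4·9, 4·22) = (36, 88).
Step 4: Order so x ≤ y and verify: 36² + 88² = 1296 + 7744 = 9040 = n. ✓

n = 9040 = 36² + 88² (one valid representation with x ≤ y).


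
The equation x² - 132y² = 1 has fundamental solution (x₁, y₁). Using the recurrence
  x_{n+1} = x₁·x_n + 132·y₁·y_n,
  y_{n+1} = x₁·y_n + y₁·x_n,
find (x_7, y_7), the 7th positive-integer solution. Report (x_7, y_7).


Step 1: Find the fundamental solution (x₁, y₁) of x² - 132y² = 1.
  Expand √132 as a continued fraction. a₀ = ⌊√132⌋ = 11; iterate m_{k+1} = d_k·a_k − m_k, d_{k+1} = (132 − m_{k+1}²)/d_k, a_{k+1} = ⌊(a₀ + m_{k+1})/d_{k+1}⌋ (starting m₀ = 0, d₀ = 1), with convergents p_k = a_k·p_{k-1} + p_{k-2}, q_k = a_k·q_{k-1} + q_{k-2} (p₋₁ = 1, q₋₁ = 0):
  k = 0: a₀ = 11; p₀/q₀ = 11/1; p₀² − 132·q₀² = 121 − 132 = -11.
  k = 1: m = 11, d = 11, a = ⌊(11 + 11)/11⌋ = 2; p/q = (2·11 + 1)/(2·1 + 0) = 23/2; p² − 132·q² = 529 − 528 = 1.
  The first convergent with p² − 132·q² = 1 gives the fundamental solution (x₁, y₁) = (23, 2).
Step 2: Apply the recurrence (x_{n+1}, y_{n+1}) = (x₁x_n + 132y₁y_n, x₁y_n + y₁x_n) repeatedly.
  From (x_1, y_1) = (23, 2): x_2 = 23·23 + 132·2·2 = 1057; y_2 = 23·2 + 2·23 = 92.
  From (x_2, y_2) = (1057, 92): x_3 = 23·1057 + 132·2·92 = 48599; y_3 = 23·92 + 2·1057 = 4230.
  From (x_3, y_3) = (48599, 4230): x_4 = 23·48599 + 132·2·4230 = 2234497; y_4 = 23·4230 + 2·48599 = 194488.
  From (x_4, y_4) = (2234497, 194488): x_5 = 23·2234497 + 132·2·194488 = 102738263; y_5 = 23·194488 + 2·2234497 = 8942218.
  From (x_5, y_5) = (102738263, 8942218): x_6 = 23·102738263 + 132·2·8942218 = 4723725601; y_6 = 23·8942218 + 2·102738263 = 411147540.
  From (x_6, y_6) = (4723725601, 411147540): x_7 = 23·4723725601 + 132·2·411147540 = 217188639383; y_7 = 23·411147540 + 2·4723725601 = 18903844622.
Step 3: Verify x_7² - 132·y_7² = 47170905077038818620689 - 47170905077038818620688 = 1 (should be 1). ✓

(x_1, y_1) = (23, 2); (x_7, y_7) = (217188639383, 18903844622).


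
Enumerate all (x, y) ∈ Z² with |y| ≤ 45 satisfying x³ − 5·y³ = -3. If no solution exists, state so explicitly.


The equation is x³ - 5y³ = -3. For fixed y, x³ = 5·y³ − 3, so a solution requires the RHS to be a perfect cube.
Strategy: iterate y from -45 to 45, compute RHS = 5·y³ − 3, and check whether it is a (positive or negative) perfect cube.
Check small values of y:
  y = 0: RHS = -3 is not a perfect cube.
  y = 1: RHS = 2 is not a perfect cube.
  y = -1: RHS = -8 = (-2)³ ⇒ x = -2 works.
  y = 2: RHS = 37 is not a perfect cube.
  y = -2: RHS = -43 is not a perfect cube.
  y = 3: RHS = 132 is not a perfect cube.
  y = -3: RHS = -138 is not a perfect cube.
Continuing the search up to |y| = 45 finds no further solutions beyond those listed.
Collected solutions: (-2, -1).

Solutions (with |y| ≤ 45): (-2, -1).


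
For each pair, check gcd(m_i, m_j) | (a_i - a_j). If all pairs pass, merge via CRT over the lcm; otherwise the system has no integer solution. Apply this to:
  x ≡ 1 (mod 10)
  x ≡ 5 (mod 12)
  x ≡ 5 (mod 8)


Moduli 10, 12, 8 are not pairwise coprime, so CRT works modulo lcm(m_i) when all pairwise compatibility conditions hold.
Pairwise compatibility: gcd(m_i, m_j) must divide a_i - a_j for every pair.
Merge one congruence at a time:
  Start: x ≡ 1 (mod 10).
  Combine with x ≡ 5 (mod 12): gcd(10, 12) = 2; 5 - 1 = 4, which IS divisible by 2, so compatible.
    Write x = 1 + 10·t and substitute into x ≡ 5 (mod 12): 10·t ≡ 5 − 1 = 4 (mod 12).
    Divide the congruence (and modulus) by g = 2: 5·t ≡ 2 (mod 6).
    The inverse of 5 mod 6 is 5 (since 5·5 = 25 = 4·6 + 1), so t ≡ 5·2 = 10 ≡ 4 (mod 6).
    Then x = 1 + 10·4 = 41, valid modulo lcm(10, 12) = 60: x ≡ 41 (mod 60).
  Combine with x ≡ 5 (mod 8): gcd(60, 8) = 4; 5 - 41 = -36, which IS divisible by 4, so compatible.
    Write x = 41 + 60·t and substitute into x ≡ 5 (mod 8): 60·t ≡ 5 − 41 = -36 (mod 8).
    Divide the congruence (and modulus) by g = 4: 15·t ≡ -9 (mod 2).
    Reduce coefficients mod 2: 1·t ≡ 1 (mod 2).
    So t ≡ 1 (mod 2).
    Then x = 41 + 60·1 = 101, valid modulo lcm(60, 8) = 120: x ≡ 101 (mod 120).
Verify: 101 mod 10 = 1, 101 mod 12 = 5, 101 mod 8 = 5.

x ≡ 101 (mod 120).


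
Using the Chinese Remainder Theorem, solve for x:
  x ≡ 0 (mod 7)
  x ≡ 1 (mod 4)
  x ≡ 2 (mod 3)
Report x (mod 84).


Moduli 7, 4, 3 are pairwise coprime; by CRT there is a unique solution modulo M = 7 · 4 · 3 = 84.
Solve pairwise, accumulating the modulus:
  Start with x ≡ 0 (mod 7).
  Combine with x ≡ 1 (mod 4): since gcd(7, 4) = 1, we get a unique residue mod 28.
    Write x = 0 + 7·t and substitute into x ≡ 1 (mod 4): 7·t ≡ 1 − 0 = 1 (mod 4).
    Reduce coefficients mod 4: 3·t ≡ 1 (mod 4).
    The inverse of 3 mod 4 is 3 (since 3·3 = 9 = 2·4 + 1), so t ≡ 3·1 = 3 ≡ 3 (mod 4).
    Then x = 0 + 7·3 = 21, valid modulo lcm(7, 4) = 28: x ≡ 21 (mod 28).
  Combine with x ≡ 2 (mod 3): since gcd(28, 3) = 1, we get a unique residue mod 84.
    Write x = 21 + 28·t and substitute into x ≡ 2 (mod 3): 28·t ≡ 2 − 21 = -19 (mod 3).
    Reduce coefficients mod 3: 1·t ≡ 2 (mod 3).
    So t ≡ 2 (mod 3).
    Then x = 21 + 28·2 = 77, valid modulo lcm(28, 3) = 84: x ≡ 77 (mod 84).
Verify: 77 mod 7 = 0 ✓, 77 mod 4 = 1 ✓, 77 mod 3 = 2 ✓.

x ≡ 77 (mod 84).


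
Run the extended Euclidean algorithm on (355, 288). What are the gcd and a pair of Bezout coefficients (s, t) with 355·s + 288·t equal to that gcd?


Euclidean algorithm on (355, 288) — divide until remainder is 0:
  355 = 1 · 288 + 67
  288 = 4 · 67 + 20
  67 = 3 · 20 + 7
  20 = 2 · 7 + 6
  7 = 1 · 6 + 1
  6 = 6 · 1 + 0
gcd(355, 288) = 1.
Track Bezout coefficients alongside the remainders: start with r₀ = 355 = a·1 + b·0 (s = 1, t = 0) and r₁ = 288 = a·0 + b·1 (s = 0, t = 1); each new remainder r_{k+1} = r_{k-1} − q_k·r_k inherits s_{k+1} = s_{k-1} − q_k·s_k, t_{k+1} = t_{k-1} − q_k·t_k, so r_k = a·s_k + b·t_k at every step:
  q = 1: r = 67, s = 1 − 1·0 = 1, t = 0 − 1·1 = -1  (check: 355·1 + 288·(-1) = 67)
  q = 4: r = 20, s = 0 − 4·1 = -4, t = 1 − 4·(-1) = 5  (check: 355·(-4) + 288·5 = 20)
  q = 3: r = 7, s = 1 − 3·(-4) = 13, t = -1 − 3·5 = -16  (check: 355·13 + 288·(-16) = 7)
  q = 2: r = 6, s = -4 − 2·13 = -30, t = 5 − 2·(-16) = 37  (check: 355·(-30) + 288·37 = 6)
  q = 1: r = 1, s = 13 − 1·(-30) = 43, t = -16 − 1·37 = -53  (check: 355·43 + 288·(-53) = 1)
The row with r = 1 (the gcd) gives the Bezout coefficients s = 43, t = -53.
Result: 355 · (43) + 288 · (-53) = 1.

gcd(355, 288) = 1; s = 43, t = -53 (check: 355·43 + 288·(-53) = 1).


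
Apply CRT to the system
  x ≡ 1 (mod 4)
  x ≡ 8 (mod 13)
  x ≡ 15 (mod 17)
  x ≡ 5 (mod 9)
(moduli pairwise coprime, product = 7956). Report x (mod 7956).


Product of moduli M = 4 · 13 · 17 · 9 = 7956.
Merge one congruence at a time:
  Start: x ≡ 1 (mod 4).
  Combine with x ≡ 8 (mod 13); new modulus lcm = 52.
    Write x = 1 + 4·t and substitute into x ≡ 8 (mod 13): 4·t ≡ 8 − 1 = 7 (mod 13).
    The inverse of 4 mod 13 is 10 (since 4·10 = 40 = 3·13 + 1), so t ≡ 10·7 = 70 ≡ 5 (mod 13).
    Then x = 1 + 4·5 = 21, valid modulo lcm(4, 13) = 52: x ≡ 21 (mod 52).
  Combine with x ≡ 15 (mod 17); new modulus lcm = 884.
    Write x = 21 + 52·t and substitute into x ≡ 15 (mod 17): 52·t ≡ 15 − 21 = -6 (mod 17).
    Reduce coefficients mod 17: 1·t ≡ 11 (mod 17).
    So t ≡ 11 (mod 17).
    Then x = 21 + 52·11 = 593, valid modulo lcm(52, 17) = 884: x ≡ 593 (mod 884).
  Combine with x ≡ 5 (mod 9); new modulus lcm = 7956.
    Write x = 593 + 884·t and substitute into x ≡ 5 (mod 9): 884·t ≡ 5 − 593 = -588 (mod 9).
    Reduce coefficients mod 9: 2·t ≡ 6 (mod 9).
    The inverse of 2 mod 9 is 5 (since 2·5 = 10 = 1·9 + 1), so t ≡ 5·6 = 30 ≡ 3 (mod 9).
    Then x = 593 + 884·3 = 3245, valid modulo lcm(884, 9) = 7956: x ≡ 3245 (mod 7956).
Verify against each original: 3245 mod 4 = 1, 3245 mod 13 = 8, 3245 mod 17 = 15, 3245 mod 9 = 5.

x ≡ 3245 (mod 7956).


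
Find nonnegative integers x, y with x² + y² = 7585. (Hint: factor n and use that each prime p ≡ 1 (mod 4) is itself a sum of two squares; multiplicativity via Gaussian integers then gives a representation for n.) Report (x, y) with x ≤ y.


Step 1: Factor n = 7585 = 5 · 37 · 41.
Step 2: Check the mod-4 condition on each prime factor: 5 ≡ 1 (mod 4), exponent 1; 37 ≡ 1 (mod 4), exponent 1; 41 ≡ 1 (mod 4), exponent 1.
All primes ≡ 3 (mod 4) appear to even exponent (or don't appear), so by the two-squares theorem n IS expressible as a sum of two squares.
Step 3: Build a representation. Here n = 5 · 37 · 41 is a product of primes ≡ 1 (mod 4). Each prime p ≡ 1 (mod 4) is itself a sum of two squares; find a² by testing p − a² for a perfect square:
  5: 5 − 1² = 4 = 2² ⇒ 5 = 1² + 2².
  37: 37 − 1² = 36 = 6² ⇒ 37 = 1² + 6².
  41: 41 − 1² = 40, 41 − 2² = 37, 41 − 3² = 32, 41 − 4² = 25 = 5² ⇒ 41 = 4² + 5².
  Combine using the Brahmagupta–Fibonacci identity (a² + b²)(c² + d²) = (ac − bd)² + (ad + bc)² = (ac + bd)² + (ad − bc)²:
  5 · 37 = 185: from (1² + 2²)(1² + 6²), take (1·1 − 2·6, 1·6 + 2·1) = (1 − 12, 6 + 2) = (-11, 8); dropping signs (only squares matter) gives (11, 8); check 11² + 8² = 121 + 64 = 185 ✓.
  185 · 41 = 7585: from (11² + 8²)(4² + 5²), take (11·4 − 8·5, 11·5 + 8·4) = (44 − 40, 55 + 32) = (4, 87); check 4² + 87² = 16 + 7569 = 7585 ✓.
Step 4: Order so x ≤ y and verify: 4² + 87² = 16 + 7569 = 7585 = n. ✓

n = 7585 = 4² + 87² (one valid representation with x ≤ y).


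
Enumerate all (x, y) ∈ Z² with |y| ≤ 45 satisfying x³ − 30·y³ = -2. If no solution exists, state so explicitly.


The equation is x³ - 30y³ = -2. For fixed y, x³ = 30·y³ − 2, so a solution requires the RHS to be a perfect cube.
Strategy: iterate y from -45 to 45, compute RHS = 30·y³ − 2, and check whether it is a (positive or negative) perfect cube.
Check small values of y:
  y = 0: RHS = -2 is not a perfect cube.
  y = 1: RHS = 28 is not a perfect cube.
  y = -1: RHS = -32 is not a perfect cube.
  y = 2: RHS = 238 is not a perfect cube.
  y = -2: RHS = -242 is not a perfect cube.
  y = 3: RHS = 808 is not a perfect cube.
  y = -3: RHS = -812 is not a perfect cube.
Continuing the search up to |y| = 45 finds no solutions either.
No (x, y) in the scanned range satisfies the equation.

No integer solutions with |y| ≤ 45.


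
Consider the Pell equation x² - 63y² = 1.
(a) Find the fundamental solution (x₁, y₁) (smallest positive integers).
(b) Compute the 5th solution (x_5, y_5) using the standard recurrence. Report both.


Step 1: Find the fundamental solution (x₁, y₁) of x² - 63y² = 1.
  Expand √63 as a continued fraction. a₀ = ⌊√63⌋ = 7; iterate m_{k+1} = d_k·a_k − m_k, d_{k+1} = (63 − m_{k+1}²)/d_k, a_{k+1} = ⌊(a₀ + m_{k+1})/d_{k+1}⌋ (starting m₀ = 0, d₀ = 1), with convergents p_k = a_k·p_{k-1} + p_{k-2}, q_k = a_k·q_{k-1} + q_{k-2} (p₋₁ = 1, q₋₁ = 0):
  k = 0: a₀ = 7; p₀/q₀ = 7/1; p₀² − 63·q₀² = 49 − 63 = -14.
  k = 1: m = 7, d = 14, a = ⌊(7 + 7)/14⌋ = 1; p/q = (1·7 + 1)/(1·1 + 0) = 8/1; p² − 63·q² = 64 − 63 = 1.
  The first convergent with p² − 63·q² = 1 gives the fundamental solution (x₁, y₁) = (8, 1).
Step 2: Apply the recurrence (x_{n+1}, y_{n+1}) = (x₁x_n + 63y₁y_n, x₁y_n + y₁x_n) repeatedly.
  From (x_1, y_1) = (8, 1): x_2 = 8·8 + 63·1·1 = 127; y_2 = 8·1 + 1·8 = 16.
  From (x_2, y_2) = (127, 16): x_3 = 8·127 + 63·1·16 = 2024; y_3 = 8·16 + 1·127 = 255.
  From (x_3, y_3) = (2024, 255): x_4 = 8·2024 + 63·1·255 = 32257; y_4 = 8·255 + 1·2024 = 4064.
  From (x_4, y_4) = (32257, 4064): x_5 = 8·32257 + 63·1·4064 = 514088; y_5 = 8·4064 + 1·32257 = 64769.
Step 3: Verify x_5² - 63·y_5² = 264286471744 - 264286471743 = 1 (should be 1). ✓

(x_1, y_1) = (8, 1); (x_5, y_5) = (514088, 64769).


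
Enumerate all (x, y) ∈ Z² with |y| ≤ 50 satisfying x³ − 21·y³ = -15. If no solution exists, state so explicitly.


The equation is x³ - 21y³ = -15. For fixed y, x³ = 21·y³ − 15, so a solution requires the RHS to be a perfect cube.
Strategy: iterate y from -50 to 50, compute RHS = 21·y³ − 15, and check whether it is a (positive or negative) perfect cube.
Check small values of y:
  y = 0: RHS = -15 is not a perfect cube.
  y = 1: RHS = 6 is not a perfect cube.
  y = -1: RHS = -36 is not a perfect cube.
  y = 2: RHS = 153 is not a perfect cube.
  y = -2: RHS = -183 is not a perfect cube.
  y = 3: RHS = 552 is not a perfect cube.
  y = -3: RHS = -582 is not a perfect cube.
Continuing the search up to |y| = 50 finds no solutions either.
No (x, y) in the scanned range satisfies the equation.

No integer solutions with |y| ≤ 50.


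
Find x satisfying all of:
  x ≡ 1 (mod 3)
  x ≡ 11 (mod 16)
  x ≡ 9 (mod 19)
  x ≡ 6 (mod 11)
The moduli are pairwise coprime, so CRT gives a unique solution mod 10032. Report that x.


Product of moduli M = 3 · 16 · 19 · 11 = 10032.
Merge one congruence at a time:
  Start: x ≡ 1 (mod 3).
  Combine with x ≡ 11 (mod 16); new modulus lcm = 48.
    Write x = 1 + 3·t and substitute into x ≡ 11 (mod 16): 3·t ≡ 11 − 1 = 10 (mod 16).
    The inverse of 3 mod 16 is 11 (since 3·11 = 33 = 2·16 + 1), so t ≡ 11·10 = 110 ≡ 14 (mod 16).
    Then x = 1 + 3·14 = 43, valid modulo lcm(3, 16) = 48: x ≡ 43 (mod 48).
  Combine with x ≡ 9 (mod 19); new modulus lcm = 912.
    Write x = 43 + 48·t and substitute into x ≡ 9 (mod 19): 48·t ≡ 9 − 43 = -34 (mod 19).
    Reduce coefficients mod 19: 10·t ≡ 4 (mod 19).
    The inverse of 10 mod 19 is 2 (since 10·2 = 20 = 1·19 + 1), so t ≡ 2·4 = 8 ≡ 8 (mod 19).
    Then x = 43 + 48·8 = 427, valid modulo lcm(48, 19) = 912: x ≡ 427 (mod 912).
  Combine with x ≡ 6 (mod 11); new modulus lcm = 10032.
    Write x = 427 + 912·t and substitute into x ≡ 6 (mod 11): 912·t ≡ 6 − 427 = -421 (mod 11).
    Reduce coefficients mod 11: 10·t ≡ 8 (mod 11).
    The inverse of 10 mod 11 is 10 (since 10·10 = 100 = 9·11 + 1), so t ≡ 10·8 = 80 ≡ 3 (mod 11).
    Then x = 427 + 912·3 = 3163, valid modulo lcm(912, 11) = 10032: x ≡ 3163 (mod 10032).
Verify against each original: 3163 mod 3 = 1, 3163 mod 16 = 11, 3163 mod 19 = 9, 3163 mod 11 = 6.

x ≡ 3163 (mod 10032).


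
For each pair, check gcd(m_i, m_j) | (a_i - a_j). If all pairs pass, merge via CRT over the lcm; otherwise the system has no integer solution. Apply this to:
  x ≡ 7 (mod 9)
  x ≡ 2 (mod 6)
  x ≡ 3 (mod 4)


Moduli 9, 6, 4 are not pairwise coprime, so CRT works modulo lcm(m_i) when all pairwise compatibility conditions hold.
Pairwise compatibility: gcd(m_i, m_j) must divide a_i - a_j for every pair.
Merge one congruence at a time:
  Start: x ≡ 7 (mod 9).
  Combine with x ≡ 2 (mod 6): gcd(9, 6) = 3, and 2 - 7 = -5 is NOT divisible by 3.
    ⇒ system is inconsistent (no integer solution).

No solution (the system is inconsistent).


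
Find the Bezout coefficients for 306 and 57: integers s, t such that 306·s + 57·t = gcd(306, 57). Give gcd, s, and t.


Euclidean algorithm on (306, 57) — divide until remainder is 0:
  306 = 5 · 57 + 21
  57 = 2 · 21 + 15
  21 = 1 · 15 + 6
  15 = 2 · 6 + 3
  6 = 2 · 3 + 0
gcd(306, 57) = 3.
Track Bezout coefficients alongside the remainders: start with r₀ = 306 = a·1 + b·0 (s = 1, t = 0) and r₁ = 57 = a·0 + b·1 (s = 0, t = 1); each new remainder r_{k+1} = r_{k-1} − q_k·r_k inherits s_{k+1} = s_{k-1} − q_k·s_k, t_{k+1} = t_{k-1} − q_k·t_k, so r_k = a·s_k + b·t_k at every step:
  q = 5: r = 21, s = 1 − 5·0 = 1, t = 0 − 5·1 = -5  (check: 306·1 + 57·(-5) = 21)
  q = 2: r = 15, s = 0 − 2·1 = -2, t = 1 − 2·(-5) = 11  (check: 306·(-2) + 57·11 = 15)
  q = 1: r = 6, s = 1 − 1·(-2) = 3, t = -5 − 1·11 = -16  (check: 306·3 + 57·(-16) = 6)
  q = 2: r = 3, s = -2 − 2·3 = -8, t = 11 − 2·(-16) = 43  (check: 306·(-8) + 57·43 = 3)
The row with r = 3 (the gcd) gives the Bezout coefficients s = -8, t = 43.
Result: 306 · (-8) + 57 · (43) = 3.

gcd(306, 57) = 3; s = -8, t = 43 (check: 306·(-8) + 57·43 = 3).


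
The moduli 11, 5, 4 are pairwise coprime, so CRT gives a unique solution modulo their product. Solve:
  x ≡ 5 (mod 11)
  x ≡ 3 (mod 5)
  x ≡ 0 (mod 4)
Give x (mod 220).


Moduli 11, 5, 4 are pairwise coprime; by CRT there is a unique solution modulo M = 11 · 5 · 4 = 220.
Solve pairwise, accumulating the modulus:
  Start with x ≡ 5 (mod 11).
  Combine with x ≡ 3 (mod 5): since gcd(11, 5) = 1, we get a unique residue mod 55.
    Write x = 5 + 11·t and substitute into x ≡ 3 (mod 5): 11·t ≡ 3 − 5 = -2 (mod 5).
    Reduce coefficients mod 5: 1·t ≡ 3 (mod 5).
    So t ≡ 3 (mod 5).
    Then x = 5 + 11·3 = 38, valid modulo lcm(11, 5) = 55: x ≡ 38 (mod 55).
  Combine with x ≡ 0 (mod 4): since gcd(55, 4) = 1, we get a unique residue mod 220.
    Write x = 38 + 55·t and substitute into x ≡ 0 (mod 4): 55·t ≡ 0 − 38 = -38 (mod 4).
    Reduce coefficients mod 4: 3·t ≡ 2 (mod 4).
    The inverse of 3 mod 4 is 3 (since 3·3 = 9 = 2·4 + 1), so t ≡ 3·2 = 6 ≡ 2 (mod 4).
    Then x = 38 + 55·2 = 148, valid modulo lcm(55, 4) = 220: x ≡ 148 (mod 220).
Verify: 148 mod 11 = 5 ✓, 148 mod 5 = 3 ✓, 148 mod 4 = 0 ✓.

x ≡ 148 (mod 220).


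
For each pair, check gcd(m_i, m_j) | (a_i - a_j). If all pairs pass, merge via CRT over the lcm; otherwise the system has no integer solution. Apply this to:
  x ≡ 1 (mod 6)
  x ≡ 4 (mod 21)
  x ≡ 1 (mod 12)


Moduli 6, 21, 12 are not pairwise coprime, so CRT works modulo lcm(m_i) when all pairwise compatibility conditions hold.
Pairwise compatibility: gcd(m_i, m_j) must divide a_i - a_j for every pair.
Merge one congruence at a time:
  Start: x ≡ 1 (mod 6).
  Combine with x ≡ 4 (mod 21): gcd(6, 21) = 3; 4 - 1 = 3, which IS divisible by 3, so compatible.
    Write x = 1 + 6·t and substitute into x ≡ 4 (mod 21): 6·t ≡ 4 − 1 = 3 (mod 21).
    Divide the congruence (and modulus) by g = 3: 2·t ≡ 1 (mod 7).
    The inverse of 2 mod 7 is 4 (since 2·4 = 8 = 1·7 + 1), so t ≡ 4·1 = 4 ≡ 4 (mod 7).
    Then x = 1 + 6·4 = 25, valid modulo lcm(6, 21) = 42: x ≡ 25 (mod 42).
  Combine with x ≡ 1 (mod 12): gcd(42, 12) = 6; 1 - 25 = -24, which IS divisible by 6, so compatible.
    Write x = 25 + 42·t and substitute into x ≡ 1 (mod 12): 42·t ≡ 1 − 25 = -24 (mod 12).
    Divide the congruence (and modulus) by g = 6: 7·t ≡ -4 (mod 2).
    Reduce coefficients mod 2: 1·t ≡ 0 (mod 2).
    So t ≡ 0 (mod 2).
    Then x = 25 + 42·0 = 25, valid modulo lcm(42, 12) = 84: x ≡ 25 (mod 84).
Verify: 25 mod 6 = 1, 25 mod 21 = 4, 25 mod 12 = 1.

x ≡ 25 (mod 84).


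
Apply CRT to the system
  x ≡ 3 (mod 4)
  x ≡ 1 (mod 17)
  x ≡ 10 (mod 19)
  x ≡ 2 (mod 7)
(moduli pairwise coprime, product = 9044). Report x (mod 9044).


Product of moduli M = 4 · 17 · 19 · 7 = 9044.
Merge one congruence at a time:
  Start: x ≡ 3 (mod 4).
  Combine with x ≡ 1 (mod 17); new modulus lcm = 68.
    Write x = 3 + 4·t and substitute into x ≡ 1 (mod 17): 4·t ≡ 1 − 3 = -2 (mod 17).
    Reduce coefficients mod 17: 4·t ≡ 15 (mod 17).
    The inverse of 4 mod 17 is 13 (since 4·13 = 52 = 3·17 + 1), so t ≡ 13·15 = 195 ≡ 8 (mod 17).
    Then x = 3 + 4·8 = 35, valid modulo lcm(4, 17) = 68: x ≡ 35 (mod 68).
  Combine with x ≡ 10 (mod 19); new modulus lcm = 1292.
    Write x = 35 + 68·t and substitute into x ≡ 10 (mod 19): 68·t ≡ 10 − 35 = -25 (mod 19).
    Reduce coefficients mod 19: 11·t ≡ 13 (mod 19).
    The inverse of 11 mod 19 is 7 (since 11·7 = 77 = 4·19 + 1), so t ≡ 7·13 = 91 ≡ 15 (mod 19).
    Then x = 35 + 68·15 = 1055, valid modulo lcm(68, 19) = 1292: x ≡ 1055 (mod 1292).
  Combine with x ≡ 2 (mod 7); new modulus lcm = 9044.
    Write x = 1055 + 1292·t and substitute into x ≡ 2 (mod 7): 1292·t ≡ 2 − 1055 = -1053 (mod 7).
    Reduce coefficients mod 7: 4·t ≡ 4 (mod 7).
    The inverse of 4 mod 7 is 2 (since 4·2 = 8 = 1·7 + 1), so t ≡ 2·4 = 8 ≡ 1 (mod 7).
    Then x = 1055 + 1292·1 = 2347, valid modulo lcm(1292, 7) = 9044: x ≡ 2347 (mod 9044).
Verify against each original: 2347 mod 4 = 3, 2347 mod 17 = 1, 2347 mod 19 = 10, 2347 mod 7 = 2.

x ≡ 2347 (mod 9044).


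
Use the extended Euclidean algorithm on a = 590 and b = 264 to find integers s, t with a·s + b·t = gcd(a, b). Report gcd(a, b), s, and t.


Euclidean algorithm on (590, 264) — divide until remainder is 0:
  590 = 2 · 264 + 62
  264 = 4 · 62 + 16
  62 = 3 · 16 + 14
  16 = 1 · 14 + 2
  14 = 7 · 2 + 0
gcd(590, 264) = 2.
Track Bezout coefficients alongside the remainders: start with r₀ = 590 = a·1 + b·0 (s = 1, t = 0) and r₁ = 264 = a·0 + b·1 (s = 0, t = 1); each new remainder r_{k+1} = r_{k-1} − q_k·r_k inherits s_{k+1} = s_{k-1} − q_k·s_k, t_{k+1} = t_{k-1} − q_k·t_k, so r_k = a·s_k + b·t_k at every step:
  q = 2: r = 62, s = 1 − 2·0 = 1, t = 0 − 2·1 = -2  (check: 590·1 + 264·(-2) = 62)
  q = 4: r = 16, s = 0 − 4·1 = -4, t = 1 − 4·(-2) = 9  (check: 590·(-4) + 264·9 = 16)
  q = 3: r = 14, s = 1 − 3·(-4) = 13, t = -2 − 3·9 = -29  (check: 590·13 + 264·(-29) = 14)
  q = 1: r = 2, s = -4 − 1·13 = -17, t = 9 − 1·(-29) = 38  (check: 590·(-17) + 264·38 = 2)
The row with r = 2 (the gcd) gives the Bezout coefficients s = -17, t = 38.
Result: 590 · (-17) + 264 · (38) = 2.

gcd(590, 264) = 2; s = -17, t = 38 (check: 590·(-17) + 264·38 = 2).


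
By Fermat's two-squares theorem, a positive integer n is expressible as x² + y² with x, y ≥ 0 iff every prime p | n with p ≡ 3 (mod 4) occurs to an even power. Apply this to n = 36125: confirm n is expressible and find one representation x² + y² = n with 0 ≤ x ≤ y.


Step 1: Factor n = 36125 = 5^3 · 17^2.
Step 2: Check the mod-4 condition on each prime factor: 5 ≡ 1 (mod 4), exponent 3; 17 ≡ 1 (mod 4), exponent 2.
All primes ≡ 3 (mod 4) appear to even exponent (or don't appear), so by the two-squares theorem n IS expressible as a sum of two squares.
Step 3: Build a representation. Group n = k² · m with k = 5 and m = 5 · 17 · 17 = 1445 (a product of primes ≡ 1 (mod 4)); a representation of m scales to one of n via (k·x)² + (k·y)² = k²(x² + y²). Each prime p ≡ 1 (mod 4) is itself a sum of two squares; find a² by testing p − a² for a perfect square:
  5: 5 − 1² = 4 = 2² ⇒ 5 = 1² + 2².
  17: 17 − 1² = 16 = 4² ⇒ 17 = 1² + 4².
  Combine using the Brahmagupta–Fibonacci identity (a² + b²)(c² + d²) = (ac − bd)² + (ad + bc)² = (ac + bd)² + (ad − bc)²:
  5 · 17 = 85: from (1² + 2²)(1² + 4²), take (1·1 − 2·4, 1·4 + 2·1) = (1 − 8, 4 + 2) = (-7, 6); dropping signs (only squares matter) gives (7, 6); check 7² + 6² = 49 + 36 = 85 ✓.
  85 · 17 = 1445: from (7² + 6²)(1² + 4²), take (7·1 − 6·4, 7·4 + 6·1) = (7 − 24, 28 + 6) = (-17, 34); dropping signs (only squares matter) gives (17, 34); check 17² + 34² = 289 + 1156 = 1445 ✓.
  Scale by k = 5: (5·17, 5·34) = (85, 170).
Step 4: Order so x ≤ y and verify: 85² + 170² = 7225 + 28900 = 36125 = n. ✓

n = 36125 = 85² + 170² (one valid representation with x ≤ y).


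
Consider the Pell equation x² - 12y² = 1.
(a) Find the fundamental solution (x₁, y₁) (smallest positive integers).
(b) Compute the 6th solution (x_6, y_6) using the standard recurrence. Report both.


Step 1: Find the fundamental solution (x₁, y₁) of x² - 12y² = 1.
  Expand √12 as a continued fraction. a₀ = ⌊√12⌋ = 3; iterate m_{k+1} = d_k·a_k − m_k, d_{k+1} = (12 − m_{k+1}²)/d_k, a_{k+1} = ⌊(a₀ + m_{k+1})/d_{k+1}⌋ (starting m₀ = 0, d₀ = 1), with convergents p_k = a_k·p_{k-1} + p_{k-2}, q_k = a_k·q_{k-1} + q_{k-2} (p₋₁ = 1, q₋₁ = 0):
  k = 0: a₀ = 3; p₀/q₀ = 3/1; p₀² − 12·q₀² = 9 − 12 = -3.
  k = 1: m = 3, d = 3, a = ⌊(3 + 3)/3⌋ = 2; p/q = (2·3 + 1)/(2·1 + 0) = 7/2; p² − 12·q² = 49 − 48 = 1.
  The first convergent with p² − 12·q² = 1 gives the fundamental solution (x₁, y₁) = (7, 2).
Step 2: Apply the recurrence (x_{n+1}, y_{n+1}) = (x₁x_n + 12y₁y_n, x₁y_n + y₁x_n) repeatedly.
  From (x_1, y_1) = (7, 2): x_2 = 7·7 + 12·2·2 = 97; y_2 = 7·2 + 2·7 = 28.
  From (x_2, y_2) = (97, 28): x_3 = 7·97 + 12·2·28 = 1351; y_3 = 7·28 + 2·97 = 390.
  From (x_3, y_3) = (1351, 390): x_4 = 7·1351 + 12·2·390 = 18817; y_4 = 7·390 + 2·1351 = 5432.
  From (x_4, y_4) = (18817, 5432): x_5 = 7·18817 + 12·2·5432 = 262087; y_5 = 7·5432 + 2·18817 = 75658.
  From (x_5, y_5) = (262087, 75658): x_6 = 7·262087 + 12·2·75658 = 3650401; y_6 = 7·75658 + 2·262087 = 1053780.
Step 3: Verify x_6² - 12·y_6² = 13325427460801 - 13325427460800 = 1 (should be 1). ✓

(x_1, y_1) = (7, 2); (x_6, y_6) = (3650401, 1053780).


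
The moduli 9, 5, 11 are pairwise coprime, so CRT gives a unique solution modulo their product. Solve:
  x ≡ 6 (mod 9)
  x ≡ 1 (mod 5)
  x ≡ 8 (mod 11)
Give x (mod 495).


Moduli 9, 5, 11 are pairwise coprime; by CRT there is a unique solution modulo M = 9 · 5 · 11 = 495.
Solve pairwise, accumulating the modulus:
  Start with x ≡ 6 (mod 9).
  Combine with x ≡ 1 (mod 5): since gcd(9, 5) = 1, we get a unique residue mod 45.
    Write x = 6 + 9·t and substitute into x ≡ 1 (mod 5): 9·t ≡ 1 − 6 = -5 (mod 5).
    Reduce coefficients mod 5: 4·t ≡ 0 (mod 5).
    The inverse of 4 mod 5 is 4 (since 4·4 = 16 = 3·5 + 1), so t ≡ 4·0 = 0 ≡ 0 (mod 5).
    Then x = 6 + 9·0 = 6, valid modulo lcm(9, 5) = 45: x ≡ 6 (mod 45).
  Combine with x ≡ 8 (mod 11): since gcd(45, 11) = 1, we get a unique residue mod 495.
    Write x = 6 + 45·t and substitute into x ≡ 8 (mod 11): 45·t ≡ 8 − 6 = 2 (mod 11).
    Reduce coefficients mod 11: 1·t ≡ 2 (mod 11).
    So t ≡ 2 (mod 11).
    Then x = 6 + 45·2 = 96, valid modulo lcm(45, 11) = 495: x ≡ 96 (mod 495).
Verify: 96 mod 9 = 6 ✓, 96 mod 5 = 1 ✓, 96 mod 11 = 8 ✓.

x ≡ 96 (mod 495).


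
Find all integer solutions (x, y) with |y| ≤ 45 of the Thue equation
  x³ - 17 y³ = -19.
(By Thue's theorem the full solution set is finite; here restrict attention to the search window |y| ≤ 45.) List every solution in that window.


The equation is x³ - 17y³ = -19. For fixed y, x³ = 17·y³ − 19, so a solution requires the RHS to be a perfect cube.
Strategy: iterate y from -45 to 45, compute RHS = 17·y³ − 19, and check whether it is a (positive or negative) perfect cube.
Check small values of y:
  y = 0: RHS = -19 is not a perfect cube.
  y = 1: RHS = -2 is not a perfect cube.
  y = -1: RHS = -36 is not a perfect cube.
  y = 2: RHS = 117 is not a perfect cube.
  y = -2: RHS = -155 is not a perfect cube.
  y = 3: RHS = 440 is not a perfect cube.
  y = -3: RHS = -478 is not a perfect cube.
Continuing the search up to |y| = 45 finds no solutions either.
No (x, y) in the scanned range satisfies the equation.

No integer solutions with |y| ≤ 45.


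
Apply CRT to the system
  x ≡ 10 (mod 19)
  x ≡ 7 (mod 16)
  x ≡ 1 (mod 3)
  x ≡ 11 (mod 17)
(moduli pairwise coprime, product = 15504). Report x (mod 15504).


Product of moduli M = 19 · 16 · 3 · 17 = 15504.
Merge one congruence at a time:
  Start: x ≡ 10 (mod 19).
  Combine with x ≡ 7 (mod 16); new modulus lcm = 304.
    Write x = 10 + 19·t and substitute into x ≡ 7 (mod 16): 19·t ≡ 7 − 10 = -3 (mod 16).
    Reduce coefficients mod 16: 3·t ≡ 13 (mod 16).
    The inverse of 3 mod 16 is 11 (since 3·11 = 33 = 2·16 + 1), so t ≡ 11·13 = 143 ≡ 15 (mod 16).
    Then x = 10 + 19·15 = 295, valid modulo lcm(19, 16) = 304: x ≡ 295 (mod 304).
  Combine with x ≡ 1 (mod 3); new modulus lcm = 912.
    Write x = 295 + 304·t and substitute into x ≡ 1 (mod 3): 304·t ≡ 1 − 295 = -294 (mod 3).
    Reduce coefficients mod 3: 1·t ≡ 0 (mod 3).
    So t ≡ 0 (mod 3).
    Then x = 295 + 304·0 = 295, valid modulo lcm(304, 3) = 912: x ≡ 295 (mod 912).
  Combine with x ≡ 11 (mod 17); new modulus lcm = 15504.
    Write x = 295 + 912·t and substitute into x ≡ 11 (mod 17): 912·t ≡ 11 − 295 = -284 (mod 17).
    Reduce coefficients mod 17: 11·t ≡ 5 (mod 17).
    The inverse of 11 mod 17 is 14 (since 11·14 = 154 = 9·17 + 1), so t ≡ 14·5 = 70 ≡ 2 (mod 17).
    Then x = 295 + 912·2 = 2119, valid modulo lcm(912, 17) = 15504: x ≡ 2119 (mod 15504).
Verify against each original: 2119 mod 19 = 10, 2119 mod 16 = 7, 2119 mod 3 = 1, 2119 mod 17 = 11.

x ≡ 2119 (mod 15504).


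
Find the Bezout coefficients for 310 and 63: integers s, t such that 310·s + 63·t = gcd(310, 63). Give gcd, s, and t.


Euclidean algorithm on (310, 63) — divide until remainder is 0:
  310 = 4 · 63 + 58
  63 = 1 · 58 + 5
  58 = 11 · 5 + 3
  5 = 1 · 3 + 2
  3 = 1 · 2 + 1
  2 = 2 · 1 + 0
gcd(310, 63) = 1.
Track Bezout coefficients alongside the remainders: start with r₀ = 310 = a·1 + b·0 (s = 1, t = 0) and r₁ = 63 = a·0 + b·1 (s = 0, t = 1); each new remainder r_{k+1} = r_{k-1} − q_k·r_k inherits s_{k+1} = s_{k-1} − q_k·s_k, t_{k+1} = t_{k-1} − q_k·t_k, so r_k = a·s_k + b·t_k at every step:
  q = 4: r = 58, s = 1 − 4·0 = 1, t = 0 − 4·1 = -4  (check: 310·1 + 63·(-4) = 58)
  q = 1: r = 5, s = 0 − 1·1 = -1, t = 1 − 1·(-4) = 5  (check: 310·(-1) + 63·5 = 5)
  q = 11: r = 3, s = 1 − 11·(-1) = 12, t = -4 − 11·5 = -59  (check: 310·12 + 63·(-59) = 3)
  q = 1: r = 2, s = -1 − 1·12 = -13, t = 5 − 1·(-59) = 64  (check: 310·(-13) + 63·64 = 2)
  q = 1: r = 1, s = 12 − 1·(-13) = 25, t = -59 − 1·64 = -123  (check: 310·25 + 63·(-123) = 1)
The row with r = 1 (the gcd) gives the Bezout coefficients s = 25, t = -123.
Result: 310 · (25) + 63 · (-123) = 1.

gcd(310, 63) = 1; s = 25, t = -123 (check: 310·25 + 63·(-123) = 1).


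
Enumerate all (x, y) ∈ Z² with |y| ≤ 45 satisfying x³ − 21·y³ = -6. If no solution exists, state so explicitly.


The equation is x³ - 21y³ = -6. For fixed y, x³ = 21·y³ − 6, so a solution requires the RHS to be a perfect cube.
Strategy: iterate y from -45 to 45, compute RHS = 21·y³ − 6, and check whether it is a (positive or negative) perfect cube.
Check small values of y:
  y = 0: RHS = -6 is not a perfect cube.
  y = 1: RHS = 15 is not a perfect cube.
  y = -1: RHS = -27 = (-3)³ ⇒ x = -3 works.
  y = 2: RHS = 162 is not a perfect cube.
  y = -2: RHS = -174 is not a perfect cube.
  y = 3: RHS = 561 is not a perfect cube.
  y = -3: RHS = -573 is not a perfect cube.
Continuing the search up to |y| = 45 finds no further solutions beyond those listed.
Collected solutions: (-3, -1).

Solutions (with |y| ≤ 45): (-3, -1).


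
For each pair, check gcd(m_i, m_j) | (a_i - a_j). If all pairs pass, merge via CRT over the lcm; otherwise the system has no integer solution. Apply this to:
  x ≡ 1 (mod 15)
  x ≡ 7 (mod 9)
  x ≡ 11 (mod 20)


Moduli 15, 9, 20 are not pairwise coprime, so CRT works modulo lcm(m_i) when all pairwise compatibility conditions hold.
Pairwise compatibility: gcd(m_i, m_j) must divide a_i - a_j for every pair.
Merge one congruence at a time:
  Start: x ≡ 1 (mod 15).
  Combine with x ≡ 7 (mod 9): gcd(15, 9) = 3; 7 - 1 = 6, which IS divisible by 3, so compatible.
    Write x = 1 + 15·t and substitute into x ≡ 7 (mod 9): 15·t ≡ 7 − 1 = 6 (mod 9).
    Divide the congruence (and modulus) by g = 3: 5·t ≡ 2 (mod 3).
    Reduce coefficients mod 3: 2·t ≡ 2 (mod 3).
    The inverse of 2 mod 3 is 2 (since 2·2 = 4 = 1·3 + 1), so t ≡ 2·2 = 4 ≡ 1 (mod 3).
    Then x = 1 + 15·1 = 16, valid modulo lcm(15, 9) = 45: x ≡ 16 (mod 45).
  Combine with x ≡ 11 (mod 20): gcd(45, 20) = 5; 11 - 16 = -5, which IS divisible by 5, so compatible.
    Write x = 16 + 45·t and substitute into x ≡ 11 (mod 20): 45·t ≡ 11 − 16 = -5 (mod 20).
    Divide the congruence (and modulus) by g = 5: 9·t ≡ -1 (mod 4).
    Reduce coefficients mod 4: 1·t ≡ 3 (mod 4).
    So t ≡ 3 (mod 4).
    Then x = 16 + 45·3 = 151, valid modulo lcm(45, 20) = 180: x ≡ 151 (mod 180).
Verify: 151 mod 15 = 1, 151 mod 9 = 7, 151 mod 20 = 11.

x ≡ 151 (mod 180).


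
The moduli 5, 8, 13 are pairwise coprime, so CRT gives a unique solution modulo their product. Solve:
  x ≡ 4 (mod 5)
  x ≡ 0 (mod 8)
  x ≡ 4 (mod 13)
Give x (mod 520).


Moduli 5, 8, 13 are pairwise coprime; by CRT there is a unique solution modulo M = 5 · 8 · 13 = 520.
Solve pairwise, accumulating the modulus:
  Start with x ≡ 4 (mod 5).
  Combine with x ≡ 0 (mod 8): since gcd(5, 8) = 1, we get a unique residue mod 40.
    Write x = 4 + 5·t and substitute into x ≡ 0 (mod 8): 5·t ≡ 0 − 4 = -4 (mod 8).
    Reduce coefficients mod 8: 5·t ≡ 4 (mod 8).
    The inverse of 5 mod 8 is 5 (since 5·5 = 25 = 3·8 + 1), so t ≡ 5·4 = 20 ≡ 4 (mod 8).
    Then x = 4 + 5·4 = 24, valid modulo lcm(5, 8) = 40: x ≡ 24 (mod 40).
  Combine with x ≡ 4 (mod 13): since gcd(40, 13) = 1, we get a unique residue mod 520.
    Write x = 24 + 40·t and substitute into x ≡ 4 (mod 13): 40·t ≡ 4 − 24 = -20 (mod 13).
    Reduce coefficients mod 13: 1·t ≡ 6 (mod 13).
    So t ≡ 6 (mod 13).
    Then x = 24 + 40·6 = 264, valid modulo lcm(40, 13) = 520: x ≡ 264 (mod 520).
Verify: 264 mod 5 = 4 ✓, 264 mod 8 = 0 ✓, 264 mod 13 = 4 ✓.

x ≡ 264 (mod 520).


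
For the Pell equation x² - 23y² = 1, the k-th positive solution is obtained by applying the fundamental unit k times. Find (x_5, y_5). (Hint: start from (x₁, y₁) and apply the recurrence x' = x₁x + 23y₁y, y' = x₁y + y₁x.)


Step 1: Find the fundamental solution (x₁, y₁) of x² - 23y² = 1.
  Expand √23 as a continued fraction. a₀ = ⌊√23⌋ = 4; iterate m_{k+1} = d_k·a_k − m_k, d_{k+1} = (23 − m_{k+1}²)/d_k, a_{k+1} = ⌊(a₀ + m_{k+1})/d_{k+1}⌋ (starting m₀ = 0, d₀ = 1), with convergents p_k = a_k·p_{k-1} + p_{k-2}, q_k = a_k·q_{k-1} + q_{k-2} (p₋₁ = 1, q₋₁ = 0):
  k = 0: a₀ = 4; p₀/q₀ = 4/1; p₀² − 23·q₀² = 16 − 23 = -7.
  k = 1: m = 4, d = 7, a = ⌊(4 + 4)/7⌋ = 1; p/q = (1·4 + 1)/(1·1 + 0) = 5/1; p² − 23·q² = 25 − 23 = 2.
  k = 2: m = 3, d = 2, a = ⌊(4 + 3)/2⌋ = 3; p/q = (3·5 + 4)/(3·1 + 1) = 19/4; p² − 23·q² = 361 − 368 = -7.
  k = 3: m = 3, d = 7, a = ⌊(4 + 3)/7⌋ = 1; p/q = (1·19 + 5)/(1·4 + 1) = 24/5; p² − 23·q² = 576 − 575 = 1.
  The first convergent with p² − 23·q² = 1 gives the fundamental solution (x₁, y₁) = (24, 5).
Step 2: Apply the recurrence (x_{n+1}, y_{n+1}) = (x₁x_n + 23y₁y_n, x₁y_n + y₁x_n) repeatedly.
  From (x_1, y_1) = (24, 5): x_2 = 24·24 + 23·5·5 = 1151; y_2 = 24·5 + 5·24 = 240.
  From (x_2, y_2) = (1151, 240): x_3 = 24·1151 + 23·5·240 = 55224; y_3 = 24·240 + 5·1151 = 11515.
  From (x_3, y_3) = (55224, 11515): x_4 = 24·55224 + 23·5·11515 = 2649601; y_4 = 24·11515 + 5·55224 = 552480.
  From (x_4, y_4) = (2649601, 552480): x_5 = 24·2649601 + 23·5·552480 = 127125624; y_5 = 24·552480 + 5·2649601 = 26507525.
Step 3: Verify x_5² - 23·y_5² = 16160924277389376 - 16160924277389375 = 1 (should be 1). ✓

(x_1, y_1) = (24, 5); (x_5, y_5) = (127125624, 26507525).
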